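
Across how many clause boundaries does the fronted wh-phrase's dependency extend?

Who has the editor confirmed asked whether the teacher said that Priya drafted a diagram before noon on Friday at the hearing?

1

"who" is extracted from the subject of "asked".
Boundaries crossed, outermost first: [Ø] — 1 in total.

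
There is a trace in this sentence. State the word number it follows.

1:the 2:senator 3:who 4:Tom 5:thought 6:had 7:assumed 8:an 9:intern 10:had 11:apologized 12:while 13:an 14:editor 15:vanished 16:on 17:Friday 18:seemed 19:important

5

The displaced element is "the senator" (word 2).
It is linked across 1 clause boundary (Ø).
It functions as the subject of "assumed", so the gap sits immediately after word 5 ("thought").
Base order: Tom thought the senator had assumed an intern had apologized while an editor vanished on Friday.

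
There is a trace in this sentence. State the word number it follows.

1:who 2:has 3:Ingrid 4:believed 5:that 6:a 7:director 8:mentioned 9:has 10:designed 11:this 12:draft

The displaced element is "who" (word 1).
It is linked across 2 clause boundaries (that → Ø).
It functions as the subject of "designed", so the gap sits immediately after word 8 ("mentioned").
Base order: Ingrid has believed that a director mentioned that who has designed this draft.

8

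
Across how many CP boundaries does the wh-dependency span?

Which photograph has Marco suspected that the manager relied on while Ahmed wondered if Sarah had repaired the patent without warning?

"which photograph" is extracted from the PP object of "relied".
Boundaries crossed, outermost first: [that] — 1 in total.

1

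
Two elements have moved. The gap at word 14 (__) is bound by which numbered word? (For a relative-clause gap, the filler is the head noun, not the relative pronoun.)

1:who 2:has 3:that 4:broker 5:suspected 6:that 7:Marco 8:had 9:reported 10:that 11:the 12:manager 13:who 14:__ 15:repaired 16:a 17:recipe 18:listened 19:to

12

The marked gap is inside the relative clause, the subject of "repaired".
Its filler is the head noun "manager" (via "who"), at word 12.
(The other dependency links word 1 to a gap after word 19.)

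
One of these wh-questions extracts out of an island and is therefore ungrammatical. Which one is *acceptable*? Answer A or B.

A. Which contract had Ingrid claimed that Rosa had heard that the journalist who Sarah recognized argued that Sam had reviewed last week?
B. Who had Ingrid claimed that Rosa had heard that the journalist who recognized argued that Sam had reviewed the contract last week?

In B, the wh-phrase is extracted from inside a complex-NP island (relative clause) (introduced by "who"), which blocks movement.
In A, the extraction path crosses only that-complement boundaries, which are transparent.
So A is grammatical.

A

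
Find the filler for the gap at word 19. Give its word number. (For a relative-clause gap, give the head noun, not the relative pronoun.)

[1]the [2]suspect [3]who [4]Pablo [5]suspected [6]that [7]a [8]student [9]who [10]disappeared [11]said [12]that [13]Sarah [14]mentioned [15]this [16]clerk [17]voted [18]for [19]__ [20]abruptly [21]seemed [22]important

The gap at 19 is the prepositional object of "voted", inside a relative clause.
The relative pronoun is "who" (word 3); it is bound by the head noun immediately before it.
Its filler is the head noun "suspect", at word 2.

2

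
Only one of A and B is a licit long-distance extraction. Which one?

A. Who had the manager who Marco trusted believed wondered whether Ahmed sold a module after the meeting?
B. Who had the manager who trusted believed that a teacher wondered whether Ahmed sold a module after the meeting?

A

In B, the wh-phrase is extracted from inside a complex-NP island (relative clause) (introduced by "who"), which blocks movement.
In A, the extraction path crosses only that-complement boundaries, which are transparent.
So A is grammatical.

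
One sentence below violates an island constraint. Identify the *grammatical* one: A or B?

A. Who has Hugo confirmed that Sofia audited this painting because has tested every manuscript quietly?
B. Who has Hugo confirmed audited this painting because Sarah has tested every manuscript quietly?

B

In A, the wh-phrase is extracted from inside an adjunct island (introduced by "because"), which blocks movement.
In B, the extraction path crosses only that-complement boundaries, which are transparent.
So B is grammatical.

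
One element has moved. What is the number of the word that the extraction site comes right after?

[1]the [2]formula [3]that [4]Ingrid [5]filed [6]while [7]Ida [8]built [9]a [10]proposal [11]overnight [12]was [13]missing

The displaced element is "the formula" (word 2).
It functions as the direct object of "filed", so the gap sits immediately after word 5 ("filed").
Base order: Ingrid filed the formula while Ida built a proposal overnight.

5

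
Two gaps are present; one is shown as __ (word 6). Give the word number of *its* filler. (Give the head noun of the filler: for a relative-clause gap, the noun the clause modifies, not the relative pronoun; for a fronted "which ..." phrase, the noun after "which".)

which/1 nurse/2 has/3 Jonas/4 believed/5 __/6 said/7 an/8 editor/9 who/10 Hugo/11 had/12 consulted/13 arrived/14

2

The marked gap is the subject of "said".
Its filler is the fronted wh-phrase "which nurse", at word 2.
(The other dependency links word 9 to a gap after word 13.)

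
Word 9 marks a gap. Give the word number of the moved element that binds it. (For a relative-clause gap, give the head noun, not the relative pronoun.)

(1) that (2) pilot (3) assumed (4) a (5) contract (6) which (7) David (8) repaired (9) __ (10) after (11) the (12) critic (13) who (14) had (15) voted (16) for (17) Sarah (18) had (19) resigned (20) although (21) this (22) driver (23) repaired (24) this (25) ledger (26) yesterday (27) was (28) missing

The gap at 9 is the object of "repaired", inside a relative clause.
The relative pronoun is "which" (word 6); it is bound by the head noun immediately before it.
Its filler is the head noun "contract", at word 5.

5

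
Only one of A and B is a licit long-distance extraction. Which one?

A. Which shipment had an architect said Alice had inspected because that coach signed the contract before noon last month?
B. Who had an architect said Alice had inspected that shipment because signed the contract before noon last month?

A

In B, the wh-phrase is extracted from inside an adjunct island (introduced by "because"), which blocks movement.
In A, the extraction path crosses only that-complement boundaries, which are transparent.
So A is grammatical.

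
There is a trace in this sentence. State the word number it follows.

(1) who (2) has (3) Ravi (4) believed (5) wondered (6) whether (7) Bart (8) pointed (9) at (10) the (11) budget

The displaced element is "who" (word 1).
It is linked across 1 clause boundary (Ø).
It functions as the subject of "wondered", so the gap sits immediately after word 4 ("believed").
Base order: Ravi has believed that who wondered whether Bart pointed at the budget.

4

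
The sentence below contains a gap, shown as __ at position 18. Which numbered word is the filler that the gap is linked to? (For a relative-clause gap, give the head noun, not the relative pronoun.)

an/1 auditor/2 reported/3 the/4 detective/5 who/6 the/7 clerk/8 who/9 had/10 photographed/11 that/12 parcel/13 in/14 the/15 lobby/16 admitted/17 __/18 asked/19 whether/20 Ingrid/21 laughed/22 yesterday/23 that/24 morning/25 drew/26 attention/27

5

The gap at 18 is the subject of "asked", inside a relative clause.
The relative pronoun is "who" (word 6); it is bound by the head noun immediately before it.
Its filler is the head noun "detective", at word 5.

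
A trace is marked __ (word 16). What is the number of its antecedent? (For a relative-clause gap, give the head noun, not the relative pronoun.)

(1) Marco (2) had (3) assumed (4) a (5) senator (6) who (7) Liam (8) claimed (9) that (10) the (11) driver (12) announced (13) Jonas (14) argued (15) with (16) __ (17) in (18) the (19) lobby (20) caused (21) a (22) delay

5

The gap at 16 is the prepositional object of "argued", inside a relative clause.
The relative pronoun is "who" (word 6); it is bound by the head noun immediately before it.
Its filler is the head noun "senator", at word 5.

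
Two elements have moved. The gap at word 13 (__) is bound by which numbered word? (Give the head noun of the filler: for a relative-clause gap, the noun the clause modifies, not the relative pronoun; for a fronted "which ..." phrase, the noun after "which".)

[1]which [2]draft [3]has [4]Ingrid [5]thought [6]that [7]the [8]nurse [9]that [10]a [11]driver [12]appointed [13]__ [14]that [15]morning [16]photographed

The marked gap is inside the relative clause, the direct object of "appointed".
Its filler is the head noun "nurse" (via "that"), at word 8.
(The other dependency links word 2 to a gap after word 16.)

8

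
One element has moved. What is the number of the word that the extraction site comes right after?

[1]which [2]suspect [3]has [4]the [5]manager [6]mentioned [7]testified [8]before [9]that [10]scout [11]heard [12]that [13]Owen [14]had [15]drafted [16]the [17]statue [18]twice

The displaced element is "which suspect" (word 2).
It is linked across 1 clause boundary (Ø).
It functions as the subject of "testified", so the gap sits immediately after word 6 ("mentioned").
Base order: The manager has mentioned that which suspect testified before that scout heard that Owen had drafted the statue twice.

6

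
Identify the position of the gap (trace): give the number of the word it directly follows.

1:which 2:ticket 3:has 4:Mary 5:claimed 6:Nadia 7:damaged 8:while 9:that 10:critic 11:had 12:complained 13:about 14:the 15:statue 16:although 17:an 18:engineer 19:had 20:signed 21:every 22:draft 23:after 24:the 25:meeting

The displaced element is "which ticket" (word 2).
It is linked across 1 clause boundary (Ø).
It functions as the direct object of "damaged", so the gap sits immediately after word 7 ("damaged").
Base order: Mary has claimed Nadia damaged which ticket while that critic had complained about the statue although an engineer had signed every draft after the meeting.

7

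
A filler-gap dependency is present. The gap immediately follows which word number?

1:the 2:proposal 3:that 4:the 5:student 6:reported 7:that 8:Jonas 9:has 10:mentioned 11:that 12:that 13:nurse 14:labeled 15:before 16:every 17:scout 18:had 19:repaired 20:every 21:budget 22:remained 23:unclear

The displaced element is "the proposal" (word 2).
It is linked across 2 clause boundaries (that → that).
It functions as the direct object of "labeled", so the gap sits immediately after word 14 ("labeled").
Base order: The student reported that Jonas has mentioned that that nurse labeled the proposal before every scout had repaired every budget.

14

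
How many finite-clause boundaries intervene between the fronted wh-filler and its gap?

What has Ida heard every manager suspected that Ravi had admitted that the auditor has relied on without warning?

3

"what" is extracted from the PP object of "relied".
Boundaries crossed, outermost first: [Ø], [that], [that] — 3 in total.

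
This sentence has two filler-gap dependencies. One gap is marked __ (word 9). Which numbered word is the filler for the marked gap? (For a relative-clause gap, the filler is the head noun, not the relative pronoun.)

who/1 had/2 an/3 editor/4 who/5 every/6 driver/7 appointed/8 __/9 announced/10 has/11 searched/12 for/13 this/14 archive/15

4

The marked gap is inside the relative clause, the direct object of "appointed".
Its filler is the head noun "editor" (via "who"), at word 4.
(The other dependency links word 1 to a gap after word 10.)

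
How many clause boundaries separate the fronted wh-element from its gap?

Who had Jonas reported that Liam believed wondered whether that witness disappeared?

"who" is extracted from the subject of "wondered".
Boundaries crossed, outermost first: [that], [Ø] — 2 in total.

2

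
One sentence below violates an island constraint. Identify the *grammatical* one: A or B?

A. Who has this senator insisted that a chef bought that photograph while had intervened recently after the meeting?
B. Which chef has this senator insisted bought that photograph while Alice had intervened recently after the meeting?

In A, the wh-phrase is extracted from inside an adjunct island (introduced by "while"), which blocks movement.
In B, the extraction path crosses only that-complement boundaries, which are transparent.
So B is grammatical.

B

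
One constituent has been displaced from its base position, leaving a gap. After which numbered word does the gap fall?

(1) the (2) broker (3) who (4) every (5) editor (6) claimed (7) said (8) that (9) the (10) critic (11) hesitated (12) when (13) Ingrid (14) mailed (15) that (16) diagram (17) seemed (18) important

The displaced element is "the broker" (word 2).
It is linked across 1 clause boundary (Ø).
It functions as the subject of "said", so the gap sits immediately after word 6 ("claimed").
Base order: Every editor claimed that the broker said that the critic hesitated when Ingrid mailed that diagram.

6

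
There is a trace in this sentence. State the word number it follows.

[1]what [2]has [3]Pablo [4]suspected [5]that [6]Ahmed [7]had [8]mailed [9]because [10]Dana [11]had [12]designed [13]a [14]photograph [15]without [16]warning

The displaced element is "what" (word 1).
It is linked across 1 clause boundary (that).
It functions as the direct object of "mailed", so the gap sits immediately after word 8 ("mailed").
Base order: Pablo has suspected that Ahmed had mailed what because Dana had designed a photograph without warning.

8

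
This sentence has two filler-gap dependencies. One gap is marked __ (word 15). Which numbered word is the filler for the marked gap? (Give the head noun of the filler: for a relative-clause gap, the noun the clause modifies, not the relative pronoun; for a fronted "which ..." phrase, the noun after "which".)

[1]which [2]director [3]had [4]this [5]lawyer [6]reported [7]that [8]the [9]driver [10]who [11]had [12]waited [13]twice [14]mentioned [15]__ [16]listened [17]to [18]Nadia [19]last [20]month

2

The marked gap is the subject of "listened".
Its filler is the fronted wh-phrase "which director", at word 2.
(The other dependency links word 9 to a gap after word 10.)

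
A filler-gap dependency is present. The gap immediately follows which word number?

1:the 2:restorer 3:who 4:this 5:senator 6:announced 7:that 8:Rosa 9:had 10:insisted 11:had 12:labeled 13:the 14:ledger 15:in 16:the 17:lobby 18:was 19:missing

The displaced element is "the restorer" (word 2).
It is linked across 2 clause boundaries (that → Ø).
It functions as the subject of "labeled", so the gap sits immediately after word 10 ("insisted").
Base order: This senator announced that Rosa had insisted that the restorer had labeled the ledger in the lobby.

10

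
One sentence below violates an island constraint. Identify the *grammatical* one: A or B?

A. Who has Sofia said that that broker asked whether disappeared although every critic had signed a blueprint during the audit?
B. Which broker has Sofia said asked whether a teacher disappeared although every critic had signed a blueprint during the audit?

B

In A, the wh-phrase is extracted from inside a wh-island (introduced by "whether"), which blocks movement.
In B, the extraction path crosses only that-complement boundaries, which are transparent.
So B is grammatical.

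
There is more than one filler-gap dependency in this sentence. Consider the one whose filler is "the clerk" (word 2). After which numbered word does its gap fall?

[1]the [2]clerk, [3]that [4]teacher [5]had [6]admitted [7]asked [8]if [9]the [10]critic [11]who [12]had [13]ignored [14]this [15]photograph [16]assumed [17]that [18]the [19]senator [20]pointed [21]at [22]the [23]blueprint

The displaced element is "the clerk" (word 2).
It is linked across 1 clause boundary (Ø).
It functions as the subject of "asked", so the gap sits immediately after word 6 ("admitted").
Base order: That teacher had admitted that the clerk asked if the critic who had ignored this photograph assumed that the senator pointed at the blueprint.

6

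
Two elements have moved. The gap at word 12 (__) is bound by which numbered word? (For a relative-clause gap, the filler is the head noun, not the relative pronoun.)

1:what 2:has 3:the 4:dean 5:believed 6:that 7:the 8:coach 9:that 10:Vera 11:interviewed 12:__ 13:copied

8

The marked gap is inside the relative clause, the direct object of "interviewed".
Its filler is the head noun "coach" (via "that"), at word 8.
(The other dependency links word 1 to a gap after word 13.)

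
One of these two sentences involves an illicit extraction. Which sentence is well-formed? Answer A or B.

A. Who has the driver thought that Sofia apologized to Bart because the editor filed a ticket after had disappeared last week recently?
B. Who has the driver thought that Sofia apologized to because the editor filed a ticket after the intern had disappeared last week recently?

In A, the wh-phrase is extracted from inside an adjunct island (introduced by "because"), which blocks movement.
In B, the extraction path crosses only that-complement boundaries, which are transparent.
So B is grammatical.

B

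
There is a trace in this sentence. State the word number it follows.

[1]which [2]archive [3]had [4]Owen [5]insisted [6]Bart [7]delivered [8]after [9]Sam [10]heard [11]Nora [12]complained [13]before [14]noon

7

The displaced element is "which archive" (word 2).
It is linked across 1 clause boundary (Ø).
It functions as the direct object of "delivered", so the gap sits immediately after word 7 ("delivered").
Base order: Owen had insisted Bart delivered which archive after Sam heard Nora complained before noon.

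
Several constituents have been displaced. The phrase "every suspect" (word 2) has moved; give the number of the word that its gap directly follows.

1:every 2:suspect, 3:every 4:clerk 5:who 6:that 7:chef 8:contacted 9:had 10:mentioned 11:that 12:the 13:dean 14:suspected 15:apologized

14

The displaced element is "every suspect" (word 2).
It is linked across 2 clause boundaries (that → Ø).
It functions as the subject of "apologized", so the gap sits immediately after word 14 ("suspected").
Base order: Every clerk who that chef contacted had mentioned that the dean suspected every suspect apologized.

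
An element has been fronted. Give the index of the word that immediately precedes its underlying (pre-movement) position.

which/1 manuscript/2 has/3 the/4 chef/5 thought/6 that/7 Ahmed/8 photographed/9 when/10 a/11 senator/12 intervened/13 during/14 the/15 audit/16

9

The displaced element is "which manuscript" (word 2).
It is linked across 1 clause boundary (that).
It functions as the direct object of "photographed", so the gap sits immediately after word 9 ("photographed").
Base order: The chef has thought that Ahmed photographed which manuscript when a senator intervened during the audit.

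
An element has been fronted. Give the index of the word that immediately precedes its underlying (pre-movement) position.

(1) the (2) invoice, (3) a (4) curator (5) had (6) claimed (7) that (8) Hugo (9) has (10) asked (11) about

11

The displaced element is "the invoice" (word 2).
It is linked across 1 clause boundary (that).
It functions as the object of the preposition "about" of "asked", so the gap sits immediately after word 11 ("about").
Base order: A curator had claimed that Hugo has asked about the invoice.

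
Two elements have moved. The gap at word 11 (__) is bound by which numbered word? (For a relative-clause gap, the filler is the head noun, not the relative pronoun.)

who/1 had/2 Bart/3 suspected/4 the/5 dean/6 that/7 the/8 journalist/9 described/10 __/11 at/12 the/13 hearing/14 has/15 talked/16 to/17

6

The marked gap is inside the relative clause, the direct object of "described".
Its filler is the head noun "dean" (via "that"), at word 6.
(The other dependency links word 1 to a gap after word 17.)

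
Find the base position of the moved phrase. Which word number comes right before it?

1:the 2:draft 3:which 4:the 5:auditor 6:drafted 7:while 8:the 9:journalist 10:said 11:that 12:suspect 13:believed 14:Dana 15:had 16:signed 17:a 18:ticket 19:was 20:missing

6

The displaced element is "the draft" (word 2).
It functions as the direct object of "drafted", so the gap sits immediately after word 6 ("drafted").
Base order: The auditor drafted the draft while the journalist said that suspect believed Dana had signed a ticket.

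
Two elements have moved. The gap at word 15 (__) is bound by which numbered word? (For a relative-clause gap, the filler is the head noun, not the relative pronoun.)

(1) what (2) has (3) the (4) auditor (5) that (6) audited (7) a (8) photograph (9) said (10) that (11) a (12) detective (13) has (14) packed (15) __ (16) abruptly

The marked gap is the direct object of "packed".
Its filler is the fronted wh-phrase "what", at word 1.
(The other dependency links word 4 to a gap after word 5.)

1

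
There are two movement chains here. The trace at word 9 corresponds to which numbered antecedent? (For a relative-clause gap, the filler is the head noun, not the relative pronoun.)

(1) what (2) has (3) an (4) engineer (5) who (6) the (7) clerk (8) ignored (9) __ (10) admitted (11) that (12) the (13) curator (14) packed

The marked gap is inside the relative clause, the direct object of "ignored".
Its filler is the head noun "engineer" (via "who"), at word 4.
(The other dependency links word 1 to a gap after word 14.)

4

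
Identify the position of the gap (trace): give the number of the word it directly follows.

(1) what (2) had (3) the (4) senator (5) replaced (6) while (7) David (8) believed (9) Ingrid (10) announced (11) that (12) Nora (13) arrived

The displaced element is "what" (word 1).
It functions as the direct object of "replaced", so the gap sits immediately after word 5 ("replaced").
Base order: The senator had replaced what while David believed Ingrid announced that Nora arrived.

5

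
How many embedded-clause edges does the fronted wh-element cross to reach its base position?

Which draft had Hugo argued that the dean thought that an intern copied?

2

"which draft" is extracted from the object of "copied".
Boundaries crossed, outermost first: [that], [that] — 2 in total.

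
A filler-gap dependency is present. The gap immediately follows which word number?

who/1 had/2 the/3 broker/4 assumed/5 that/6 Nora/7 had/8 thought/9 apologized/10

The displaced element is "who" (word 1).
It is linked across 2 clause boundaries (that → Ø).
It functions as the subject of "apologized", so the gap sits immediately after word 9 ("thought").
Base order: The broker had assumed that Nora had thought that who apologized.

9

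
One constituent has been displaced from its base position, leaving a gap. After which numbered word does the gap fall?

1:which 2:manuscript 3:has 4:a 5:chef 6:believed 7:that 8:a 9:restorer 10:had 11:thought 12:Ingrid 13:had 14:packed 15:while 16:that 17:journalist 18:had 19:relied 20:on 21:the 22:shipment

14

The displaced element is "which manuscript" (word 2).
It is linked across 2 clause boundaries (that → Ø).
It functions as the direct object of "packed", so the gap sits immediately after word 14 ("packed").
Base order: A chef has believed that a restorer had thought Ingrid had packed which manuscript while that journalist had relied on the shipment.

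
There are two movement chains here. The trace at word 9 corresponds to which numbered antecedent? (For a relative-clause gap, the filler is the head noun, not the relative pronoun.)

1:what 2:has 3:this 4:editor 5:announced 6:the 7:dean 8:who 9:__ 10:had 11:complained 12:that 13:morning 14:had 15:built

7

The marked gap is inside the relative clause, the subject of "complained".
Its filler is the head noun "dean" (via "who"), at word 7.
(The other dependency links word 1 to a gap after word 15.)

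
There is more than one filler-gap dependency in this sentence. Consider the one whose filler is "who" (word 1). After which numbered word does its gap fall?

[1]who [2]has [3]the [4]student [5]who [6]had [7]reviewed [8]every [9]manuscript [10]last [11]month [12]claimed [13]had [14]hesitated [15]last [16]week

12

The displaced element is "who" (word 1).
It is linked across 1 clause boundary (Ø).
It functions as the subject of "hesitated", so the gap sits immediately after word 12 ("claimed").
Base order: The student who had reviewed every manuscript last month has claimed that who had hesitated last week.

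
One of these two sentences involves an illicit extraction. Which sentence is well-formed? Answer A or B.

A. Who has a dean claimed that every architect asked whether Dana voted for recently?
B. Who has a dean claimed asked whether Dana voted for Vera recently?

In A, the wh-phrase is extracted from inside a wh-island (introduced by "whether"), which blocks movement.
In B, the extraction path crosses only that-complement boundaries, which are transparent.
So B is grammatical.

B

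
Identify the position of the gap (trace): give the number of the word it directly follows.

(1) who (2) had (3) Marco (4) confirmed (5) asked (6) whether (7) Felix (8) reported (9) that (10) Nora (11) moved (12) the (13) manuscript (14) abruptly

The displaced element is "who" (word 1).
It is linked across 1 clause boundary (Ø).
It functions as the subject of "asked", so the gap sits immediately after word 4 ("confirmed").
Base order: Marco had confirmed that who asked whether Felix reported that Nora moved the manuscript abruptly.

4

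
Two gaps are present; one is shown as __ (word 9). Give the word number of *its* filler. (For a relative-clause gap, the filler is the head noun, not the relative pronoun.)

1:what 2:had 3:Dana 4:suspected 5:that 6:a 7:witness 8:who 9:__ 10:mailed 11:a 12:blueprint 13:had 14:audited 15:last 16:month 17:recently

7

The marked gap is inside the relative clause, the subject of "mailed".
Its filler is the head noun "witness" (via "who"), at word 7.
(The other dependency links word 1 to a gap after word 14.)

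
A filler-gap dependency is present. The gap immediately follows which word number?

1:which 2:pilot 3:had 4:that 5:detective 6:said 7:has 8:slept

The displaced element is "which pilot" (word 2).
It is linked across 1 clause boundary (Ø).
It functions as the subject of "slept", so the gap sits immediately after word 6 ("said").
Base order: That detective had said which pilot has slept.

6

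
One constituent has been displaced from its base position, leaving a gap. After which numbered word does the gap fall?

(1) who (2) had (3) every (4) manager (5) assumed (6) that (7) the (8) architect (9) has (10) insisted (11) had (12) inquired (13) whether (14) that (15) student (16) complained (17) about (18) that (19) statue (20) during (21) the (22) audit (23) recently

The displaced element is "who" (word 1).
It is linked across 2 clause boundaries (that → Ø).
It functions as the subject of "inquired", so the gap sits immediately after word 10 ("insisted").
Base order: Every manager had assumed that the architect has insisted that who had inquired whether that student complained about that statue during the audit recently.

10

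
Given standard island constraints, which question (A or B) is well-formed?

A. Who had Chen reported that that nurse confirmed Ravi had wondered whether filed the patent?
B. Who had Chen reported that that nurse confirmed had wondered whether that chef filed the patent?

In A, the wh-phrase is extracted from inside a wh-island (introduced by "whether"), which blocks movement.
In B, the extraction path crosses only that-complement boundaries, which are transparent.
So B is grammatical.

B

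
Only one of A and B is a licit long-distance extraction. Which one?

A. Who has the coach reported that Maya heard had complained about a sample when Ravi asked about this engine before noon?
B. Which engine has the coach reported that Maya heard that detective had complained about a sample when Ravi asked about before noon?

In B, the wh-phrase is extracted from inside an adjunct island (introduced by "when"), which blocks movement.
In A, the extraction path crosses only that-complement boundaries, which are transparent.
So A is grammatical.

A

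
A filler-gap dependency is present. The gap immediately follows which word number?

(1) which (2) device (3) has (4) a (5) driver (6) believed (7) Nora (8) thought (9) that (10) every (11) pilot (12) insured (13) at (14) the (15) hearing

The displaced element is "which device" (word 2).
It is linked across 2 clause boundaries (Ø → that).
It functions as the direct object of "insured", so the gap sits immediately after word 12 ("insured").
Base order: A driver has believed Nora thought that every pilot insured which device at the hearing.

12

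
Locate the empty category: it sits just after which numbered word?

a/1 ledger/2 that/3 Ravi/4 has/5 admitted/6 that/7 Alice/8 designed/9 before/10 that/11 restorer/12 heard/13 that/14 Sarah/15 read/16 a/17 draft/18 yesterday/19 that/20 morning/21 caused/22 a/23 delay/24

9

The displaced element is "a ledger" (word 2).
It is linked across 1 clause boundary (that).
It functions as the direct object of "designed", so the gap sits immediately after word 9 ("designed").
Base order: Ravi has admitted that Alice designed a ledger before that restorer heard that Sarah read a draft yesterday that morning.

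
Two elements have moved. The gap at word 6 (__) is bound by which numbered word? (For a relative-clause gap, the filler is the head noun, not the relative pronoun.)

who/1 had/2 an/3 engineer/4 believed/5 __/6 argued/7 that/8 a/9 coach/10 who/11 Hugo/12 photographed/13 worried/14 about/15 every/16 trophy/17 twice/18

The marked gap is the subject of "argued".
Its filler is the fronted wh-phrase "who", at word 1.
(The other dependency links word 10 to a gap after word 13.)

1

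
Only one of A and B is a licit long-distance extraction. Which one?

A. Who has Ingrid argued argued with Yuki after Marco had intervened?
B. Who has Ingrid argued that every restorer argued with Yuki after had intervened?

A

In B, the wh-phrase is extracted from inside an adjunct island (introduced by "after"), which blocks movement.
In A, the extraction path crosses only that-complement boundaries, which are transparent.
So A is grammatical.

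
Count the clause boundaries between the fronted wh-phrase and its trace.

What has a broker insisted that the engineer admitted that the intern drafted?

"what" is extracted from the object of "drafted".
Boundaries crossed, outermost first: [that], [that] — 2 in total.

2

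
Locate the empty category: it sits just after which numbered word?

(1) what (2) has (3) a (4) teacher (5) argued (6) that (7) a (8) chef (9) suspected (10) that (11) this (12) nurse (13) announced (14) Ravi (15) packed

15

The displaced element is "what" (word 1).
It is linked across 3 clause boundaries (that → that → Ø).
It functions as the direct object of "packed", so the gap sits immediately after word 15 ("packed").
Base order: A teacher has argued that a chef suspected that this nurse announced Ravi packed what.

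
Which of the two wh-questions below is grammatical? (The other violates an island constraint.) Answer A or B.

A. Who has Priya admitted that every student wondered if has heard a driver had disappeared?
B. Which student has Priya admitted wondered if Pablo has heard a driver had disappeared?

In A, the wh-phrase is extracted from inside a wh-island (introduced by "if"), which blocks movement.
In B, the extraction path crosses only that-complement boundaries, which are transparent.
So B is grammatical.

B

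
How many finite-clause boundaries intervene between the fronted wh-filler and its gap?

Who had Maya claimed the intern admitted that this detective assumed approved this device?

3

"who" is extracted from the subject of "approved".
Boundaries crossed, outermost first: [Ø], [that], [Ø] — 3 in total.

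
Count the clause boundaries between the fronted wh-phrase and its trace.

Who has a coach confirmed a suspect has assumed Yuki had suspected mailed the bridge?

"who" is extracted from the subject of "mailed".
Boundaries crossed, outermost first: [Ø], [Ø], [Ø] — 3 in total.

3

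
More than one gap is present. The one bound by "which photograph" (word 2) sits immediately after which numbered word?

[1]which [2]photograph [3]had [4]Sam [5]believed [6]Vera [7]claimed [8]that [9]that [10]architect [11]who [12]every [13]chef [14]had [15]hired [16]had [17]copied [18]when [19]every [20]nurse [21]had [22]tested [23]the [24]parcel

17

The displaced element is "which photograph" (word 2).
It is linked across 2 clause boundaries (Ø → that).
It functions as the direct object of "copied", so the gap sits immediately after word 17 ("copied").
Base order: Sam had believed Vera claimed that that architect who every chef had hired had copied which photograph when every nurse had tested the parcel.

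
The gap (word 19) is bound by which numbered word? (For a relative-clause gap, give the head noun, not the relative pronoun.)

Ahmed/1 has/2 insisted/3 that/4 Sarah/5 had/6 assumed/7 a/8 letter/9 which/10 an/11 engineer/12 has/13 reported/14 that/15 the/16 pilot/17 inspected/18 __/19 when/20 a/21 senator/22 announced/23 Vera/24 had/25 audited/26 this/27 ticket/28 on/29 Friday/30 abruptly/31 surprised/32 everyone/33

9

The gap at 19 is the object of "inspected", inside a relative clause.
The relative pronoun is "which" (word 10); it is bound by the head noun immediately before it.
Its filler is the head noun "letter", at word 9.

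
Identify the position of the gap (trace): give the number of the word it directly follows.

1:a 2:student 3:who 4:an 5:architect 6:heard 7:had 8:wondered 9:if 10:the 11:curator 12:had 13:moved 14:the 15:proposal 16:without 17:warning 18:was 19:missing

The displaced element is "a student" (word 2).
It is linked across 1 clause boundary (Ø).
It functions as the subject of "wondered", so the gap sits immediately after word 6 ("heard").
Base order: An architect heard that a student had wondered if the curator had moved the proposal without warning.

6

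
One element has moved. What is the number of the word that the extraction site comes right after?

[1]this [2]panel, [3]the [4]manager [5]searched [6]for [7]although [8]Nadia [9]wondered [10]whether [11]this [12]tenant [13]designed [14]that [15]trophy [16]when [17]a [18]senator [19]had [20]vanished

The displaced element is "this panel" (word 2).
It functions as the object of the preposition "for" of "searched", so the gap sits immediately after word 6 ("for").
Base order: The manager searched for this panel although Nadia wondered whether this tenant designed that trophy when a senator had vanished.

6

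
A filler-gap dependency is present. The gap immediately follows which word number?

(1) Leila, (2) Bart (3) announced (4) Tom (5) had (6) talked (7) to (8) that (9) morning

The displaced element is "Leila" (word 1).
It is linked across 1 clause boundary (Ø).
It functions as the object of the preposition "to" of "talked", so the gap sits immediately after word 7 ("to").
Base order: Bart announced Tom had talked to Leila that morning.

7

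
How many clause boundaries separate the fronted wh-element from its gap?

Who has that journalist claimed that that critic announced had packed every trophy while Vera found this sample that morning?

2

"who" is extracted from the subject of "packed".
Boundaries crossed, outermost first: [that], [Ø] — 2 in total.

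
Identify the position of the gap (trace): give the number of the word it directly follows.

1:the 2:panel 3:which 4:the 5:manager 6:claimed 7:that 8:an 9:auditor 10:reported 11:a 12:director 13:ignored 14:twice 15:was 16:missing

The displaced element is "the panel" (word 2).
It is linked across 2 clause boundaries (that → Ø).
It functions as the direct object of "ignored", so the gap sits immediately after word 13 ("ignored").
Base order: The manager claimed that an auditor reported a director ignored the panel twice.

13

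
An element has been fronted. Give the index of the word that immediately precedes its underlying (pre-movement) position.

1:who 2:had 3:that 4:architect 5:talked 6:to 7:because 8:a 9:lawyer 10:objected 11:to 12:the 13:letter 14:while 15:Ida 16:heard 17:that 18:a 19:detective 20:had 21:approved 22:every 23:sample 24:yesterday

The displaced element is "who" (word 1).
It functions as the object of the preposition "to" of "talked", so the gap sits immediately after word 6 ("to").
Base order: That architect had talked to who because a lawyer objected to the letter while Ida heard that a detective had approved every sample yesterday.

6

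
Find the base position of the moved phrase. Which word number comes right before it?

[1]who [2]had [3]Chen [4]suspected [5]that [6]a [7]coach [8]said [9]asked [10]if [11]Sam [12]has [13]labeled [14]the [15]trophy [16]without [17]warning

The displaced element is "who" (word 1).
It is linked across 2 clause boundaries (that → Ø).
It functions as the subject of "asked", so the gap sits immediately after word 8 ("said").
Base order: Chen had suspected that a coach said that who asked if Sam has labeled the trophy without warning.

8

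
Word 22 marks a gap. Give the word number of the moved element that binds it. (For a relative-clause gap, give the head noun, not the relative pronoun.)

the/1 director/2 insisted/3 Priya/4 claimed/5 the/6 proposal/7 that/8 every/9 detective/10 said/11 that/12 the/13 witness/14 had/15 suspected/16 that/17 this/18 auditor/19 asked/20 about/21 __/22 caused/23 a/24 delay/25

The gap at 22 is the prepositional object of "asked", inside a relative clause.
The relative pronoun is "that" (word 8); it is bound by the head noun immediately before it.
Its filler is the head noun "proposal", at word 7.

7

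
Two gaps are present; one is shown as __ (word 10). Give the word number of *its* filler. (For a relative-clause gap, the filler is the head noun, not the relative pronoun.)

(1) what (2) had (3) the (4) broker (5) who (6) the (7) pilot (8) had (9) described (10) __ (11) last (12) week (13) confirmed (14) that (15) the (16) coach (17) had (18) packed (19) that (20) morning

4

The marked gap is inside the relative clause, the direct object of "described".
Its filler is the head noun "broker" (via "who"), at word 4.
(The other dependency links word 1 to a gap after word 18.)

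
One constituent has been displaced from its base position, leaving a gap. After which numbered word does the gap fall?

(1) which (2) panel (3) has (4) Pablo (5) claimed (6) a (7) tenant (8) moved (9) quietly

8

The displaced element is "which panel" (word 2).
It is linked across 1 clause boundary (Ø).
It functions as the direct object of "moved", so the gap sits immediately after word 8 ("moved").
Base order: Pablo has claimed a tenant moved which panel quietly.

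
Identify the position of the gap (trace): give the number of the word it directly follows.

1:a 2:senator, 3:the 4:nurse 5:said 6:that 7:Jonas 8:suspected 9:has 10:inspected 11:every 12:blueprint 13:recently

8

The displaced element is "a senator" (word 2).
It is linked across 2 clause boundaries (that → Ø).
It functions as the subject of "inspected", so the gap sits immediately after word 8 ("suspected").
Base order: The nurse said that Jonas suspected a senator has inspected every blueprint recently.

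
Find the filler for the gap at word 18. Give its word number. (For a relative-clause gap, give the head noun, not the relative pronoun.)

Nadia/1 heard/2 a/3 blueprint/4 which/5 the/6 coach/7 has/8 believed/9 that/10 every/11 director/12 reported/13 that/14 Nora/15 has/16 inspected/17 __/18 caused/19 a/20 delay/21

The gap at 18 is the object of "inspected", inside a relative clause.
The relative pronoun is "which" (word 5); it is bound by the head noun immediately before it.
Its filler is the head noun "blueprint", at word 4.

4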